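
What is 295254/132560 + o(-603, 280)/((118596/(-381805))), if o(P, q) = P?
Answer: 1273087276491/655045240 ≈ 1943.5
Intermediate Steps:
295254/132560 + o(-603, 280)/((118596/(-381805))) = 295254/132560 - 603/(118596/(-381805)) = 295254*(1/132560) - 603/(118596*(-1/381805)) = 147627/66280 - 603/(-118596/381805) = 147627/66280 - 603*(-381805/118596) = 147627/66280 + 76742805/39532 = 1273087276491/655045240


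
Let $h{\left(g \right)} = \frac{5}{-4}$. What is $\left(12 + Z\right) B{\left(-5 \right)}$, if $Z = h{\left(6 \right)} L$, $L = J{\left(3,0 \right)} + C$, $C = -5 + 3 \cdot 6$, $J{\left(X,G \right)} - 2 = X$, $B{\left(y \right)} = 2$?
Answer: $-21$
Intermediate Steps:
$h{\left(g \right)} = - \frac{5}{4}$ ($h{\left(g \right)} = 5 \left(- \frac{1}{4}\right) = - \frac{5}{4}$)
$J{\left(X,G \right)} = 2 + X$
$C = 13$ ($C = -5 + 18 = 13$)
$L = 18$ ($L = \left(2 + 3\right) + 13 = 5 + 13 = 18$)
$Z = - \frac{45}{2}$ ($Z = \left(- \frac{5}{4}\right) 18 = - \frac{45}{2} \approx -22.5$)
$\left(12 + Z\right) B{\left(-5 \right)} = \left(12 - \frac{45}{2}\right) 2 = \left(- \frac{21}{2}\right) 2 = -21$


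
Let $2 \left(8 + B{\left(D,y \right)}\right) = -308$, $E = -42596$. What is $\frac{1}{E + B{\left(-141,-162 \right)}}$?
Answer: $- \frac{1}{42758} \approx -2.3387 \cdot 10^{-5}$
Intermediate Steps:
$B{\left(D,y \right)} = -162$ ($B{\left(D,y \right)} = -8 + \frac{1}{2} \left(-308\right) = -8 - 154 = -162$)
$\frac{1}{E + B{\left(-141,-162 \right)}} = \frac{1}{-42596 - 162} = \frac{1}{-42758} = - \frac{1}{42758}$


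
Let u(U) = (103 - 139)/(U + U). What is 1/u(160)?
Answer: -80/9 ≈ -8.8889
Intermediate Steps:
u(U) = -18/U (u(U) = -36*1/(2*U) = -18/U)
1/u(160) = 1/(-18/160) = 1/(-18*1/160) = 1/(-9/80) = -80/9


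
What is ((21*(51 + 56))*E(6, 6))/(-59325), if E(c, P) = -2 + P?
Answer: -428/2825 ≈ -0.15150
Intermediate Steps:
((21*(51 + 56))*E(6, 6))/(-59325) = ((21*(51 + 56))*(-2 + 6))/(-59325) = ((21*107)*4)*(-1/59325) = (2247*4)*(-1/59325) = 8988*(-1/59325) = -428/2825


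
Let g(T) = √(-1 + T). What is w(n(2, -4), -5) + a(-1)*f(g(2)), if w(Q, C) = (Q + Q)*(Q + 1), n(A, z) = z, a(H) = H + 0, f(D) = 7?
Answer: 17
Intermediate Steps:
a(H) = H
w(Q, C) = 2*Q*(1 + Q) (w(Q, C) = (2*Q)*(1 + Q) = 2*Q*(1 + Q))
w(n(2, -4), -5) + a(-1)*f(g(2)) = 2*(-4)*(1 - 4) - 1*7 = 2*(-4)*(-3) - 7 = 24 - 7 = 17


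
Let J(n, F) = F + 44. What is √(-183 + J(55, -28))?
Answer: I*√167 ≈ 12.923*I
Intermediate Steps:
J(n, F) = 44 + F
√(-183 + J(55, -28)) = √(-183 + (44 - 28)) = √(-183 + 16) = √(-167) = I*√167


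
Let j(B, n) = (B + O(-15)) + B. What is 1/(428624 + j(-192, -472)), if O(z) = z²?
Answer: 1/428465 ≈ 2.3339e-6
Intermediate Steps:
j(B, n) = 225 + 2*B (j(B, n) = (B + (-15)²) + B = (B + 225) + B = (225 + B) + B = 225 + 2*B)
1/(428624 + j(-192, -472)) = 1/(428624 + (225 + 2*(-192))) = 1/(428624 + (225 - 384)) = 1/(428624 - 159) = 1/428465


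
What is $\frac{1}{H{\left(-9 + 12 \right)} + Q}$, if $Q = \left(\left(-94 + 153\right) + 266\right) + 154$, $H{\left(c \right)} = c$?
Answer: $\frac{1}{482} \approx 0.0020747$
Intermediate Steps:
$Q = 479$ ($Q = \left(59 + 266\right) + 154 = 325 + 154 = 479$)
$\frac{1}{H{\left(-9 + 12 \right)} + Q} = \frac{1}{\left(-9 + 12\right) + 479} = \frac{1}{3 + 479} = \frac{1}{482}$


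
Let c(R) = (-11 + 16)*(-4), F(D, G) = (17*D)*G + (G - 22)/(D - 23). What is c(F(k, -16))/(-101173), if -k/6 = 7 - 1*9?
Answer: 20/101173 ≈ 0.00019768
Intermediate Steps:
k = 12 (k = -6*(7 - 1*9) = -6*(7 - 9) = -6*(-2) = 12)
F(D, G) = (-22 + G)/(-23 + D) + 17*D*G (F(D, G) = 17*D*G + (-22 + G)/(-23 + D) = (-22 + G)/(-23 + D) + 17*D*G)
c(R) = -20 (c(R) = 5*(-4) = -20)
c(F(k, -16))/(-101173) = -20/(-101173) = -20*(-1/101173) = 20/101173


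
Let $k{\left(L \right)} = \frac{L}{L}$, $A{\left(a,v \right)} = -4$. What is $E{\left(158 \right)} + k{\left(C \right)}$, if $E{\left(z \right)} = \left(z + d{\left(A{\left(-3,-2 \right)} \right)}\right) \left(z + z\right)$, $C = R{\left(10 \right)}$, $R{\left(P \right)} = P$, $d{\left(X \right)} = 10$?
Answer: $53089$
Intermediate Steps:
$C = 10$
$k{\left(L \right)} = 1$
$E{\left(z \right)} = 2 z \left(10 + z\right)$ ($E{\left(z \right)} = \left(z + 10\right) \left(z + z\right) = \left(10 + z\right) 2 z = 2 z \left(10 + z\right)$)
$E{\left(158 \right)} + k{\left(C \right)} = 2 \cdot 158 \left(10 + 158\right) + 1 = 2 \cdot 158 \cdot 168 + 1 = 53088 + 1 = 53089$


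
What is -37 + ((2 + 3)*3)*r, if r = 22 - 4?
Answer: 233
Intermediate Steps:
r = 18
-37 + ((2 + 3)*3)*r = -37 + ((2 + 3)*3)*18 = -37 + (5*3)*18 = -37 + 15*18 = -37 + 270 = 233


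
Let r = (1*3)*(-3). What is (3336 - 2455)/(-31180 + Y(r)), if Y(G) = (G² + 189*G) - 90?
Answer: -881/32890 ≈ -0.026786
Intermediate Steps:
r = -9 (r = 3*(-3) = -9)
Y(G) = -90 + G² + 189*G
(3336 - 2455)/(-31180 + Y(r)) = (3336 - 2455)/(-31180 + (-90 + (-9)² + 189*(-9))) = 881/(-31180 + (-90 + 81 - 1701)) = 881/(-31180 - 1710) = 881/(-32890) = 881*(-1/32890) = -881/32890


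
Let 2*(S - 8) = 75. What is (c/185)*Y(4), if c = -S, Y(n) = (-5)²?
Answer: -455/74 ≈ -6.1487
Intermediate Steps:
S = 91/2 (S = 8 + (½)*75 = 8 + 75/2 = 91/2 ≈ 45.500)
Y(n) = 25
c = -91/2 (c = -1*91/2 = -91/2 ≈ -45.500)
(c/185)*Y(4) = -91/2/185*25 = -91/2*1/185*25 = -91/370*25 = -455/74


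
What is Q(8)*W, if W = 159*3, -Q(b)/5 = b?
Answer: -19080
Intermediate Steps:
Q(b) = -5*b
W = 477
Q(8)*W = -5*8*477 = -40*477 = -19080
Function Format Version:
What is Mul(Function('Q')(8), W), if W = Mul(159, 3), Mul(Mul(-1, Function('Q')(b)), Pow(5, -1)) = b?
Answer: -19080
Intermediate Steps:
Function('Q')(b) = Mul(-5, b)
W = 477
Mul(Function('Q')(8), W) = Mul(Mul(-5, 8), 477) = Mul(-40, 477) = -19080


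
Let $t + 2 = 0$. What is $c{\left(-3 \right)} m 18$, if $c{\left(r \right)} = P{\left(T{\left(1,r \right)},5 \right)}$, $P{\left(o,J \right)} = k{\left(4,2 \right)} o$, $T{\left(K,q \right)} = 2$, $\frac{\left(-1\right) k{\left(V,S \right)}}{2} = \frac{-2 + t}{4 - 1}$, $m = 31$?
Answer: $2976$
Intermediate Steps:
$t = -2$ ($t = -2 + 0 = -2$)
$k{\left(V,S \right)} = \frac{8}{3}$ ($k{\left(V,S \right)} = - 2 \frac{-2 - 2}{4 - 1} = - 2 \left(- \frac{4}{3}\right) = - 2 \left(\left(-4\right) \frac{1}{3}\right) = \left(-2\right) \left(- \frac{4}{3}\right) = \frac{8}{3}$)
$P{\left(o,J \right)} = \frac{8 o}{3}$
$c{\left(r \right)} = \frac{16}{3}$ ($c{\left(r \right)} = \frac{8}{3} \cdot 2 = \frac{16}{3}$)
$c{\left(-3 \right)} m 18 = \frac{16}{3} \cdot 31 \cdot 18 = \frac{496}{3} \cdot 18 = 2976$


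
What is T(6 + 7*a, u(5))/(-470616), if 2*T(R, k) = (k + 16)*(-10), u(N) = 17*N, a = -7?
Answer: 505/470616 ≈ 0.0010731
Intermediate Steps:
T(R, k) = -80 - 5*k (T(R, k) = ((k + 16)*(-10))/2 = ((16 + k)*(-10))/2 = (-160 - 10*k)/2 = -80 - 5*k)
T(6 + 7*a, u(5))/(-470616) = (-80 - 85*5)/(-470616) = (-80 - 5*85)*(-1/470616) = (-80 - 425)*(-1/470616) = -505*(-1/470616) = 505/470616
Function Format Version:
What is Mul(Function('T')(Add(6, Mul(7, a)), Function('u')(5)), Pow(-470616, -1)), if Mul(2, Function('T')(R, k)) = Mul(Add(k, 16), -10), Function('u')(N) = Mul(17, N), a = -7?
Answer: Rational(505, 470616) ≈ 0.0010731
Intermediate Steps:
Function('T')(R, k) = Add(-80, Mul(-5, k)) (Function('T')(R, k) = Mul(Rational(1, 2), Mul(Add(k, 16), -10)) = Mul(Rational(1, 2), Mul(Add(16, k), -10)) = Mul(Rational(1, 2), Add(-160, Mul(-10, k))) = Add(-80, Mul(-5, k)))
Mul(Function('T')(Add(6, Mul(7, a)), Function('u')(5)), Pow(-470616, -1)) = Mul(Add(-80, Mul(-5, Mul(17, 5))), Pow(-470616, -1)) = Mul(Add(-80, Mul(-5, 85)), Rational(-1, 470616)) = Mul(Add(-80, -425), Rational(-1, 470616)) = Mul(-505, Rational(-1, 470616)) = Rational(505, 470616)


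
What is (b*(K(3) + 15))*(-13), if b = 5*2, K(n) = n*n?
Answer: -3120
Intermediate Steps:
K(n) = n²
b = 10
(b*(K(3) + 15))*(-13) = (10*(3² + 15))*(-13) = (10*(9 + 15))*(-13) = (10*24)*(-13) = 240*(-13) = -3120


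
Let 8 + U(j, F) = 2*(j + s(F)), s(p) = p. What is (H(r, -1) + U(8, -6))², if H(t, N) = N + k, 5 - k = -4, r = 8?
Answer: 16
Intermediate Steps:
k = 9 (k = 5 - 1*(-4) = 5 + 4 = 9)
H(t, N) = 9 + N (H(t, N) = N + 9 = 9 + N)
U(j, F) = -8 + 2*F + 2*j (U(j, F) = -8 + 2*(j + F) = -8 + 2*(F + j) = -8 + (2*F + 2*j) = -8 + 2*F + 2*j)
(H(r, -1) + U(8, -6))² = ((9 - 1) + (-8 + 2*(-6) + 2*8))² = (8 + (-8 - 12 + 16))² = (8 - 4)² = 4² = 16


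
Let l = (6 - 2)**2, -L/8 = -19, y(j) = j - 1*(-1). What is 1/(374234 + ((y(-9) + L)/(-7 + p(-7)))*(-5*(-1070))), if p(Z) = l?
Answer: 1/459834 ≈ 2.1747e-6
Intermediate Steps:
y(j) = 1 + j (y(j) = j + 1 = 1 + j)
L = 152 (L = -8*(-19) = 152)
l = 16 (l = 4**2 = 16)
p(Z) = 16
1/(374234 + ((y(-9) + L)/(-7 + p(-7)))*(-5*(-1070))) = 1/(374234 + (((1 - 9) + 152)/(-7 + 16))*(-5*(-1070))) = 1/(374234 + ((-8 + 152)/9)*5350) = 1/(374234 + (144*(1/9))*5350) = 1/(374234 + 16*5350) = 1/(374234 + 85600) = 1/459834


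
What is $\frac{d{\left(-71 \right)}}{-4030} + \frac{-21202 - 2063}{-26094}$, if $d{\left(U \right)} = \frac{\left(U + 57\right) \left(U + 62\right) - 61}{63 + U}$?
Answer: $\frac{1927589}{2157104} \approx 0.8936$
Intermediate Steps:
$d{\left(U \right)} = \frac{-61 + \left(57 + U\right) \left(62 + U\right)}{63 + U}$ ($d{\left(U \right)} = \frac{\left(57 + U\right) \left(62 + U\right) - 61}{63 + U} = \frac{-61 + \left(57 + U\right) \left(62 + U\right)}{63 + U}$)
$\frac{d{\left(-71 \right)}}{-4030} + \frac{-21202 - 2063}{-26094} = \frac{\frac{1}{63 - 71} \left(3473 + \left(-71\right)^{2} + 119 \left(-71\right)\right)}{-4030} + \frac{-21202 - 2063}{-26094} = \frac{3473 + 5041 - 8449}{-8} \left(- \frac{1}{4030}\right) - - \frac{7755}{8698} = \left(- \frac{1}{8}\right) 65 \left(- \frac{1}{4030}\right) + \frac{7755}{8698} = \left(- \frac{65}{8}\right) \left(- \frac{1}{4030}\right) + \frac{7755}{8698} = \frac{1}{496} + \frac{7755}{8698} = \frac{1927589}{2157104}$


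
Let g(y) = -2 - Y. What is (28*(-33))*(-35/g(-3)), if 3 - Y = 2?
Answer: -10780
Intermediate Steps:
Y = 1 (Y = 3 - 1*2 = 3 - 2 = 1)
g(y) = -3 (g(y) = -2 - 1*1 = -2 - 1 = -3)
(28*(-33))*(-35/g(-3)) = (28*(-33))*(-35/(-3)) = -(-32340)*(-1)/3 = -924*35/3 = -10780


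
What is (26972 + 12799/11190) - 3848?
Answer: 258770359/11190 ≈ 23125.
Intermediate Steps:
(26972 + 12799/11190) - 3848 = 301829479/11190 - 3848 = 258770359/11190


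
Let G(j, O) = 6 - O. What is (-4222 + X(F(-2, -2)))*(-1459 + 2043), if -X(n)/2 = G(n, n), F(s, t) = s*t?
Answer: -2467984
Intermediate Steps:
X(n) = -12 + 2*n (X(n) = -2*(6 - n) = -12 + 2*n)
(-4222 + X(F(-2, -2)))*(-1459 + 2043) = (-4222 + (-12 + 2*(-2*(-2))))*(-1459 + 2043) = (-4222 + (-12 + 2*4))*584 = (-4222 + (-12 + 8))*584 = (-4222 - 4)*584 = -4226*584 = -2467984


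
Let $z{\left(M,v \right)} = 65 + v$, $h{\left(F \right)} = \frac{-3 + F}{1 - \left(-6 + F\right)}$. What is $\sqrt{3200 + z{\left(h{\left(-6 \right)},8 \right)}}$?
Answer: $\sqrt{3273} \approx 57.21$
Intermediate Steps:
$h{\left(F \right)} = \frac{-3 + F}{7 - F}$
$\sqrt{3200 + z{\left(h{\left(-6 \right)},8 \right)}} = \sqrt{3200 + \left(65 + 8\right)} = \sqrt{3200 + 73} = \sqrt{3273}$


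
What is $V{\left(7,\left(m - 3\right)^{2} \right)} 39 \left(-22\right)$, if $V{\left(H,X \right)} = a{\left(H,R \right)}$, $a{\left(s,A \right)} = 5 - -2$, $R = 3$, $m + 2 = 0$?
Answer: $-6006$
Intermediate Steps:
$m = -2$ ($m = -2 + 0 = -2$)
$a{\left(s,A \right)} = 7$ ($a{\left(s,A \right)} = 5 + 2 = 7$)
$V{\left(H,X \right)} = 7$
$V{\left(7,\left(m - 3\right)^{2} \right)} 39 \left(-22\right) = 7 \cdot 39 \left(-22\right) = 273 \left(-22\right) = -6006$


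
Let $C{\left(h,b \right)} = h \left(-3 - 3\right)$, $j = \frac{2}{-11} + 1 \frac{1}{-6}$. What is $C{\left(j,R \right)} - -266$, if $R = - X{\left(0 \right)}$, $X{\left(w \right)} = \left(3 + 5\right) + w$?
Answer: $\frac{2949}{11} \approx 268.09$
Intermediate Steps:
$X{\left(w \right)} = 8 + w$
$j = - \frac{23}{66}$ ($j = 2 \left(- \frac{1}{11}\right) + 1 \left(- \frac{1}{6}\right) = - \frac{2}{11} - \frac{1}{6} = - \frac{23}{66} \approx -0.34848$)
$R = -8$ ($R = - (8 + 0) = \left(-1\right) 8 = -8$)
$C{\left(h,b \right)} = - 6 h$ ($C{\left(h,b \right)} = h \left(-6\right) = - 6 h$)
$C{\left(j,R \right)} - -266 = \left(-6\right) \left(- \frac{23}{66}\right) - -266 = \frac{23}{11} + 266 = \frac{2949}{11}$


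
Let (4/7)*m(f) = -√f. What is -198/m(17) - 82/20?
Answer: -41/10 + 792*√17/119 ≈ 23.341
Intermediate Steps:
m(f) = -7*√f/4 (m(f) = 7*(-√f)/4 = -7*√f/4)
-198/m(17) - 82/20 = -198*(-4*√17/119) - 82/20 = -(-792)*√17/119 - 82*1/20 = 792*√17/119 - 41/10 = -41/10 + 792*√17/119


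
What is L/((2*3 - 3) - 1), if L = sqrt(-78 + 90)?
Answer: sqrt(3) ≈ 1.7320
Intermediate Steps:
L = 2*sqrt(3) (L = sqrt(12) = 2*sqrt(3) ≈ 3.4641)
L/((2*3 - 3) - 1) = (2*sqrt(3))/((2*3 - 3) - 1) = (2*sqrt(3))/((6 - 3) - 1) = (2*sqrt(3))/(3 - 1) = (2*sqrt(3))/2 = (2*sqrt(3))*(1/2) = sqrt(3)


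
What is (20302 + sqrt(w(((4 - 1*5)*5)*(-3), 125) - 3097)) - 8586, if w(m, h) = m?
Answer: 11716 + I*sqrt(3082) ≈ 11716.0 + 55.516*I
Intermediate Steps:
(20302 + sqrt(w(((4 - 1*5)*5)*(-3), 125) - 3097)) - 8586 = (20302 + sqrt(((4 - 1*5)*5)*(-3) - 3097)) - 8586 = (20302 + sqrt(((4 - 5)*5)*(-3) - 3097)) - 8586 = (20302 + sqrt(-1*5*(-3) - 3097)) - 8586 = (20302 + sqrt(-5*(-3) - 3097)) - 8586 = (20302 + sqrt(15 - 3097)) - 8586 = (20302 + sqrt(-3082)) - 8586 = (20302 + I*sqrt(3082)) - 8586 = 11716 + I*sqrt(3082)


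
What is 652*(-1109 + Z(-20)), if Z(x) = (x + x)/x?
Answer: -721764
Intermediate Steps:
Z(x) = 2 (Z(x) = (2*x)/x = 2)
652*(-1109 + Z(-20)) = 652*(-1109 + 2) = 652*(-1107) = -721764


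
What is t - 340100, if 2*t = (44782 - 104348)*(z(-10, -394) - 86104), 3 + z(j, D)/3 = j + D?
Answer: 2600460375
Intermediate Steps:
z(j, D) = -9 + 3*D + 3*j (z(j, D) = -9 + 3*(j + D) = -9 + 3*(D + j) = -9 + (3*D + 3*j) = -9 + 3*D + 3*j)
t = 2600800475 (t = ((44782 - 104348)*((-9 + 3*(-394) + 3*(-10)) - 86104))/2 = (-59566*((-9 - 1182 - 30) - 86104))/2 = (-59566*(-1221 - 86104))/2 = (-59566*(-87325))/2 = (1/2)*5201600950 = 2600800475)
t - 340100 = 2600800475 - 340100 = 2600460375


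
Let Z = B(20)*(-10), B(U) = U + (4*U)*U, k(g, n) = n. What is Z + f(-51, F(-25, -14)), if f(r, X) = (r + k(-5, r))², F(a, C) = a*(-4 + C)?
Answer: -5796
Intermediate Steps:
B(U) = U + 4*U²
f(r, X) = 4*r² (f(r, X) = (r + r)² = (2*r)² = 4*r²)
Z = -16200 (Z = (20*(1 + 4*20))*(-10) = (20*(1 + 80))*(-10) = (20*81)*(-10) = 1620*(-10) = -16200)
Z + f(-51, F(-25, -14)) = -16200 + 4*(-51)² = -16200 + 4*2601 = -16200 + 10404 = -5796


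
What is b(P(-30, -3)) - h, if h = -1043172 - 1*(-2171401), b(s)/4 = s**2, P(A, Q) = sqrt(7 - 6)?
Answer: -1128225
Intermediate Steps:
P(A, Q) = 1 (P(A, Q) = sqrt(1) = 1)
b(s) = 4*s**2
h = 1128229 (h = -1043172 + 2171401 = 1128229)
b(P(-30, -3)) - h = 4*1**2 - 1*1128229 = 4*1 - 1128229 = 4 - 1128229 = -1128225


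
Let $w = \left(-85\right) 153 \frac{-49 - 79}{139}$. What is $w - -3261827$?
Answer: $\frac{455058593}{139} \approx 3.2738 \cdot 10^{6}$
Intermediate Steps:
$w = \frac{1664640}{139}$ ($w = - 13005 \left(-49 - 79\right) \frac{1}{139} = - 13005 \left(\left(-128\right) \frac{1}{139}\right) = \left(-13005\right) \left(- \frac{128}{139}\right) = \frac{1664640}{139} \approx 11976.0$)
$w - -3261827 = \frac{1664640}{139} - -3261827 = \frac{1664640}{139} + 3261827 = \frac{455058593}{139}$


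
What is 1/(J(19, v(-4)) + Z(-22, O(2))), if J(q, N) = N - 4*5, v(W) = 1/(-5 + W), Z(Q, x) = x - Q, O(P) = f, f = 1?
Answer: 9/26 ≈ 0.34615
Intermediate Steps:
O(P) = 1
J(q, N) = -20 + N (J(q, N) = N - 20 = -20 + N)
1/(J(19, v(-4)) + Z(-22, O(2))) = 1/((-20 + 1/(-5 - 4)) + (1 - 1*(-22))) = 1/((-20 + 1/(-9)) + (1 + 22)) = 1/((-20 - ⅑) + 23) = 1/(-181/9 + 23) = 1/(26/9) = 9/26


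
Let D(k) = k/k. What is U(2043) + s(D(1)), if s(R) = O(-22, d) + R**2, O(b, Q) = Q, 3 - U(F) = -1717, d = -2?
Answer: 1719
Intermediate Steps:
U(F) = 1720 (U(F) = 3 - 1*(-1717) = 3 + 1717 = 1720)
D(k) = 1
s(R) = -2 + R**2
U(2043) + s(D(1)) = 1720 + (-2 + 1**2) = 1720 + (-2 + 1) = 1720 - 1 = 1719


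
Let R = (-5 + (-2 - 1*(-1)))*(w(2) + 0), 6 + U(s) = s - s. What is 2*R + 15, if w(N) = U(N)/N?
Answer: 51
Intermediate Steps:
U(s) = -6 (U(s) = -6 + (s - s) = -6 + 0 = -6)
w(N) = -6/N
R = 18 (R = (-5 + (-2 - 1*(-1)))*(-6/2 + 0) = (-5 + (-2 + 1))*(-6*½ + 0) = (-5 - 1)*(-3 + 0) = -6*(-3) = 18)
2*R + 15 = 2*18 + 15 = 36 + 15 = 51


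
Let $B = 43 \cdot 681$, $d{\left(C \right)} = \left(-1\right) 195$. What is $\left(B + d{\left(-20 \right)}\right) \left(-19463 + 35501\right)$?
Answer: $466513344$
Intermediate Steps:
$d{\left(C \right)} = -195$
$B = 29283$
$\left(B + d{\left(-20 \right)}\right) \left(-19463 + 35501\right) = \left(29283 - 195\right) \left(-19463 + 35501\right) = 29088 \cdot 16038 = 466513344$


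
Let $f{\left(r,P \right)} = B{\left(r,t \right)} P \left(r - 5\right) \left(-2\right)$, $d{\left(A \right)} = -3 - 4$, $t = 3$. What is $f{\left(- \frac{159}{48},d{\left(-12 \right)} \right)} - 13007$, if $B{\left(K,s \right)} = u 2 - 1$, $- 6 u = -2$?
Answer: $- \frac{311237}{24} \approx -12968.0$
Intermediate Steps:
$u = \frac{1}{3}$ ($u = \left(- \frac{1}{6}\right) \left(-2\right) = \frac{1}{3} \approx 0.33333$)
$B{\left(K,s \right)} = - \frac{1}{3}$ ($B{\left(K,s \right)} = \frac{1}{3} \cdot 2 - 1 = \frac{2}{3} - 1 = - \frac{1}{3}$)
$d{\left(A \right)} = -7$
$f{\left(r,P \right)} = \frac{2 P \left(-5 + r\right)}{3}$ ($f{\left(r,P \right)} = - \frac{P \left(r - 5\right)}{3} \left(-2\right) = - \frac{P \left(-5 + r\right)}{3} \left(-2\right) = \frac{2 P \left(-5 + r\right)}{3}$)
$f{\left(- \frac{159}{48},d{\left(-12 \right)} \right)} - 13007 = \frac{2}{3} \left(-7\right) \left(-5 - \frac{159}{48}\right) - 13007 = \frac{2}{3} \left(-7\right) \left(-5 - \frac{53}{16}\right) - 13007 = \frac{2}{3} \left(-7\right) \left(- \frac{133}{16}\right) - 13007 = \frac{931}{24} - 13007 = - \frac{311237}{24}$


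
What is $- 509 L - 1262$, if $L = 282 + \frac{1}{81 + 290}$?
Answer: $- \frac{53721309}{371} \approx -1.448 \cdot 10^{5}$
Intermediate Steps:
$L = \frac{104623}{371}$ ($L = 282 + \frac{1}{371} = \frac{104623}{371} \approx 282.0$)
$- 509 L - 1262 = \left(-509\right) \frac{104623}{371} - 1262 = - \frac{53253107}{371} - 1262 = - \frac{53721309}{371}$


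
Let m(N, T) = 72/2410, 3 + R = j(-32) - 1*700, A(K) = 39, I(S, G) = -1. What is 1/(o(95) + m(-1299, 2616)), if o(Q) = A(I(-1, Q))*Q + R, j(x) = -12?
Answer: 1205/3602986 ≈ 0.00033444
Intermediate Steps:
R = -715 (R = -3 + (-12 - 1*700) = -3 + (-12 - 700) = -3 - 712 = -715)
m(N, T) = 36/1205 (m(N, T) = 72*(1/2410) = 36/1205)
o(Q) = -715 + 39*Q (o(Q) = 39*Q - 715 = -715 + 39*Q)
1/(o(95) + m(-1299, 2616)) = 1/((-715 + 39*95) + 36/1205) = 1/((-715 + 3705) + 36/1205) = 1/(2990 + 36/1205) = 1/(3602986/1205) = 1205/3602986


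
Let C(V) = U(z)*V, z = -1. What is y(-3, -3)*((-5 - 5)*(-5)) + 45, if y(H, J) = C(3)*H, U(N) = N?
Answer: 495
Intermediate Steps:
C(V) = -V
y(H, J) = -3*H (y(H, J) = (-1*3)*H = -3*H)
y(-3, -3)*((-5 - 5)*(-5)) + 45 = (-3*(-3))*((-5 - 5)*(-5)) + 45 = 9*(-10*(-5)) + 45 = 9*50 + 45 = 450 + 45 = 495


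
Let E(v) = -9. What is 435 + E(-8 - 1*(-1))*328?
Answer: -2517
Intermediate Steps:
435 + E(-8 - 1*(-1))*328 = 435 - 9*328 = 435 - 2952 = -2517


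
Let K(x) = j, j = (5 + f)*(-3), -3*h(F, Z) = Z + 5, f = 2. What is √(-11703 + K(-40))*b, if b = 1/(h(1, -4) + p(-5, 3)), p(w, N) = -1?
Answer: -3*I*√2931/2 ≈ -81.208*I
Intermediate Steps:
h(F, Z) = -5/3 - Z/3 (h(F, Z) = -(Z + 5)/3 = -(5 + Z)/3 = -5/3 - Z/3)
j = -21 (j = (5 + 2)*(-3) = 7*(-3) = -21)
K(x) = -21
b = -¾ (b = 1/((-5/3 - ⅓*(-4)) - 1) = 1/((-5/3 + 4/3) - 1) = 1/(-⅓ - 1) = 1/(-4/3) = -¾ ≈ -0.75000)
√(-11703 + K(-40))*b = √(-11703 - 21)*(-¾) = √(-11724)*(-¾) = (2*I*√2931)*(-¾) = -3*I*√2931/2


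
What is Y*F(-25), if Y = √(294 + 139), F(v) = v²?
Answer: 625*√433 ≈ 13005.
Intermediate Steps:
Y = √433 ≈ 20.809
Y*F(-25) = √433*(-25)² = √433*625 = 625*√433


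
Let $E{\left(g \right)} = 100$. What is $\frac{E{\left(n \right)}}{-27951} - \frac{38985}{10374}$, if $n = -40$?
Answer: $- \frac{51938435}{13807794} \approx -3.7615$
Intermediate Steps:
$\frac{E{\left(n \right)}}{-27951} - \frac{38985}{10374} = \frac{100}{-27951} - \frac{38985}{10374} = 100 \left(- \frac{1}{27951}\right) - \frac{12995}{3458} = - \frac{100}{27951} - \frac{12995}{3458} = - \frac{51938435}{13807794}$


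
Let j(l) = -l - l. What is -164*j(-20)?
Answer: -6560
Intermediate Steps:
j(l) = -2*l
-164*j(-20) = -(-328)*(-20) = -164*40 = -6560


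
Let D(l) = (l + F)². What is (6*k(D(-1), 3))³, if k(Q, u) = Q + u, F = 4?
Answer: 373248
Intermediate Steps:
D(l) = (4 + l)² (D(l) = (l + 4)² = (4 + l)²)
(6*k(D(-1), 3))³ = (6*((4 - 1)² + 3))³ = (6*(3² + 3))³ = (6*(9 + 3))³ = (6*12)³ = 72³ = 373248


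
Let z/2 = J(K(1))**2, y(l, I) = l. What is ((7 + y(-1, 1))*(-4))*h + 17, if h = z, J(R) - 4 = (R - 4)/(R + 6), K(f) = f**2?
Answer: -29167/49 ≈ -595.25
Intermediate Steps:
J(R) = 4 + (-4 + R)/(6 + R) (J(R) = 4 + (R - 4)/(R + 6) = 4 + (-4 + R)/(6 + R))
z = 1250/49 (z = 2*(5*(4 + 1**2)/(6 + 1**2))**2 = 2*(5*(4 + 1)/(6 + 1))**2 = 2*(5*5/7)**2 = 2*(5*(1/7)*5)**2 = 2*(25/7)**2 = 2*(625/49) = 1250/49 ≈ 25.510)
h = 1250/49 ≈ 25.510
((7 + y(-1, 1))*(-4))*h + 17 = ((7 - 1)*(-4))*(1250/49) + 17 = (6*(-4))*(1250/49) + 17 = -24*1250/49 + 17 = -30000/49 + 17 = -29167/49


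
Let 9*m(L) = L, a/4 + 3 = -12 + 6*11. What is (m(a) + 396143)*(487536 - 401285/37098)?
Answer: 21495405426677771/111294 ≈ 1.9314e+11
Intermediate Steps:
a = 204 (a = -12 + 4*(-12 + 6*11) = -12 + 4*(-12 + 66) = -12 + 4*54 = -12 + 216 = 204)
m(L) = L/9
(m(a) + 396143)*(487536 - 401285/37098) = ((1/9)*204 + 396143)*(487536 - 401285/37098) = (68/3 + 396143)*(487536 - 401285*1/37098) = 1188497*(487536 - 401285/37098)/3 = (1188497/3)*(18086209243/37098) = 21495405426677771/111294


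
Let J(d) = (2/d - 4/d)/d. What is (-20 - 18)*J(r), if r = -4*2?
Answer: 19/16 ≈ 1.1875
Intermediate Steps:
r = -8
J(d) = -2/d² (J(d) = (-2/d)/d = -2/d²)
(-20 - 18)*J(r) = (-20 - 18)*(-2/(-8)²) = -(-76)/64 = -38*(-1/32) = 19/16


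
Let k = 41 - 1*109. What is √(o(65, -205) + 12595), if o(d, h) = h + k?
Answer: √12322 ≈ 111.00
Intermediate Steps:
k = -68 (k = 41 - 109 = -68)
o(d, h) = -68 + h (o(d, h) = h - 68 = -68 + h)
√(o(65, -205) + 12595) = √((-68 - 205) + 12595) = √(-273 + 12595) = √12322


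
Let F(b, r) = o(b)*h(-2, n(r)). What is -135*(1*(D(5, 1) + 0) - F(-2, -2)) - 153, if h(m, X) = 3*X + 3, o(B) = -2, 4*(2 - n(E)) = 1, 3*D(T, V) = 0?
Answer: -4761/2 ≈ -2380.5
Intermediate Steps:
D(T, V) = 0 (D(T, V) = (⅓)*0 = 0)
n(E) = 7/4 (n(E) = 2 - ¼*1 = 2 - ¼ = 7/4)
h(m, X) = 3 + 3*X
F(b, r) = -33/2 (F(b, r) = -2*(3 + 3*(7/4)) = -2*(3 + 21/4) = -2*33/4 = -33/2)
-135*(1*(D(5, 1) + 0) - F(-2, -2)) - 153 = -135*(1*(0 + 0) - 1*(-33/2)) - 153 = -135*(1*0 + 33/2) - 153 = -135*(0 + 33/2) - 153 = -135*33/2 - 153 = -4455/2 - 153 = -4761/2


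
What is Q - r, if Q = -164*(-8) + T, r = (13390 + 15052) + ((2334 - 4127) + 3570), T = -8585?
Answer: -37492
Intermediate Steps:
r = 30219 (r = 28442 + (-1793 + 3570) = 28442 + 1777 = 30219)
Q = -7273 (Q = -164*(-8) - 8585 = 1312 - 8585 = -7273)
Q - r = -7273 - 1*30219 = -7273 - 30219 = -37492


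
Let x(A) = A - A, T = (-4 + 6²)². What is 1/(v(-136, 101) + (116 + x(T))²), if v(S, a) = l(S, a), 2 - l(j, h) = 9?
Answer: 1/13449 ≈ 7.4355e-5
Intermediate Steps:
l(j, h) = -7 (l(j, h) = 2 - 1*9 = 2 - 9 = -7)
v(S, a) = -7
T = 1024 (T = (-4 + 36)² = 32² = 1024)
x(A) = 0
1/(v(-136, 101) + (116 + x(T))²) = 1/(-7 + (116 + 0)²) = 1/(-7 + 116²) = 1/(-7 + 13456) = 1/13449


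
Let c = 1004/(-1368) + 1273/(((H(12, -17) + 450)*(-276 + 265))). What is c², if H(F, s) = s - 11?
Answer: 160101616129/157522465881 ≈ 1.0164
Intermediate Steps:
H(F, s) = -11 + s
c = -400127/396891 (c = 1004/(-1368) + 1273/((((-11 - 17) + 450)*(-276 + 265))) = 1004*(-1/1368) + 1273/(((-28 + 450)*(-11))) = -251/342 + 1273/((422*(-11))) = -251/342 + 1273/(-4642) = -251/342 + 1273*(-1/4642) = -251/342 - 1273/4642 = -400127/396891 ≈ -1.0082)
c² = (-400127/396891)² = 160101616129/157522465881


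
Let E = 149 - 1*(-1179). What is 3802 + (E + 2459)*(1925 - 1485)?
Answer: 1670082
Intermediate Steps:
E = 1328 (E = 149 + 1179 = 1328)
3802 + (E + 2459)*(1925 - 1485) = 3802 + (1328 + 2459)*(1925 - 1485) = 3802 + 3787*440 = 3802 + 1666280 = 1670082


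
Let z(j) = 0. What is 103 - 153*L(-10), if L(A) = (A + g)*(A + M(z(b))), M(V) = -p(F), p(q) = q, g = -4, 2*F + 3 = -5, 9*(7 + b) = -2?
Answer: -12749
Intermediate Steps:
b = -65/9 (b = -7 + (1/9)*(-2) = -7 - 2/9 = -65/9 ≈ -7.2222)
F = -4 (F = -3/2 + (1/2)*(-5) = -3/2 - 5/2 = -4)
M(V) = 4 (M(V) = -1*(-4) = 4)
L(A) = (-4 + A)*(4 + A) (L(A) = (A - 4)*(A + 4) = (-4 + A)*(4 + A))
103 - 153*L(-10) = 103 - 153*(-16 + (-10)**2) = 103 - 153*(-16 + 100) = 103 - 153*84 = 103 - 12852 = -12749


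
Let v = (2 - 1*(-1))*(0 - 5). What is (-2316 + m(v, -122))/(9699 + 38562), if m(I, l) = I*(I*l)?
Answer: -9922/16087 ≈ -0.61677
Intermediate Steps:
v = -15 (v = (2 + 1)*(-5) = 3*(-5) = -15)
m(I, l) = l*I**2
(-2316 + m(v, -122))/(9699 + 38562) = (-2316 - 122*(-15)**2)/(9699 + 38562) = (-2316 - 122*225)/48261 = (-2316 - 27450)*(1/48261) = -29766*1/48261 = -9922/16087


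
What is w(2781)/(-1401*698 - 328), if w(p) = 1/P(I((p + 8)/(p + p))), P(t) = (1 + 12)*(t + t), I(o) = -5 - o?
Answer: 2781/389125585862 ≈ 7.1468e-9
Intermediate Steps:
P(t) = 26*t (P(t) = 13*(2*t) = 26*t)
w(p) = 1/(-130 - 13*(8 + p)/p) (w(p) = 1/(26*(-5 - (p + 8)/(p + p))) = 1/(26*(-5 - (8 + p)/(2*p))) = 1/(-130 - 13*(8 + p)/p))
w(2781)/(-1401*698 - 328) = (-1*2781/(104 + 143*2781))/(-1401*698 - 328) = (-1*2781/(104 + 397683))/(-977898 - 328) = -1*2781/397787/(-978226) = -1*2781*1/397787*(-1/978226) = -2781/397787*(-1/978226) = 2781/389125585862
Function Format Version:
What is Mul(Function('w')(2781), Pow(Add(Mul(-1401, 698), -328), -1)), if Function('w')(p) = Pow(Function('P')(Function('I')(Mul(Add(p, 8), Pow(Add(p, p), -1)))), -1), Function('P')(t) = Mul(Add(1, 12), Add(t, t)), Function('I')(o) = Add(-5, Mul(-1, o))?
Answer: Rational(2781, 389125585862) ≈ 7.1468e-9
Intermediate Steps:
Function('P')(t) = Mul(26, t) (Function('P')(t) = Mul(13, Mul(2, t)) = Mul(26, t))
Function('w')(p) = Pow(Add(-130, Mul(-13, Pow(p, -1), Add(8, p))), -1) (Function('w')(p) = Pow(Mul(26, Add(-5, Mul(-1, Mul(Add(p, 8), Pow(Add(p, p), -1))))), -1) = Pow(Mul(26, Add(-5, Mul(-1, Mul(Add(8, p), Pow(Mul(2, p), -1))))), -1) = Pow(Mul(26, Add(-5, Mul(-1, Mul(Add(8, p), Mul(Rational(1, 2), Pow(p, -1)))))), -1) = Pow(Mul(26, Add(-5, Mul(-1, Mul(Rational(1, 2), Pow(p, -1), Add(8, p))))), -1) = Pow(Mul(26, Add(-5, Mul(Rational(-1, 2), Pow(p, -1), Add(8, p)))), -1) = Pow(Add(-130, Mul(-13, Pow(p, -1), Add(8, p))), -1))
Mul(Function('w')(2781), Pow(Add(Mul(-1401, 698), -328), -1)) = Mul(Mul(-1, 2781, Pow(Add(104, Mul(143, 2781)), -1)), Pow(Add(Mul(-1401, 698), -328), -1)) = Mul(Mul(-1, 2781, Pow(Add(104, 397683), -1)), Pow(Add(-977898, -328), -1)) = Mul(Mul(-1, 2781, Pow(397787, -1)), Pow(-978226, -1)) = Mul(Mul(-1, 2781, Rational(1, 397787)), Rational(-1, 978226)) = Mul(Rational(-2781, 397787), Rational(-1, 978226)) = Rational(2781, 389125585862)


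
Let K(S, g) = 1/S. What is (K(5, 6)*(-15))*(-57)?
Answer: 171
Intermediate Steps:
(K(5, 6)*(-15))*(-57) = (-15/5)*(-57) = ((⅕)*(-15))*(-57) = -3*(-57) = 171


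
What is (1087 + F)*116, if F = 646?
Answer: 201028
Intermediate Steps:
(1087 + F)*116 = (1087 + 646)*116 = 1733*116 = 201028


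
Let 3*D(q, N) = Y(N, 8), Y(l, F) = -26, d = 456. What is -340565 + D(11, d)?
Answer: -1021721/3 ≈ -3.4057e+5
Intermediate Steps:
D(q, N) = -26/3 (D(q, N) = (⅓)*(-26) = -26/3)
-340565 + D(11, d) = -340565 - 26/3 = -1021721/3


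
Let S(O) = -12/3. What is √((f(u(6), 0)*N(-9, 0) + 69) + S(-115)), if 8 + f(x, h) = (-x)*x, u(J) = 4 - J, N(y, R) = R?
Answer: √65 ≈ 8.0623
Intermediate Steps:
S(O) = -4 (S(O) = -12*⅓ = -4)
f(x, h) = -8 - x² (f(x, h) = -8 + (-x)*x = -8 - x²)
√((f(u(6), 0)*N(-9, 0) + 69) + S(-115)) = √(((-8 - (4 - 1*6)²)*0 + 69) - 4) = √(((-8 - (4 - 6)²)*0 + 69) - 4) = √(((-8 - 1*(-2)²)*0 + 69) - 4) = √(((-8 - 1*4)*0 + 69) - 4) = √(((-8 - 4)*0 + 69) - 4) = √((-12*0 + 69) - 4) = √((0 + 69) - 4) = √(69 - 4) = √65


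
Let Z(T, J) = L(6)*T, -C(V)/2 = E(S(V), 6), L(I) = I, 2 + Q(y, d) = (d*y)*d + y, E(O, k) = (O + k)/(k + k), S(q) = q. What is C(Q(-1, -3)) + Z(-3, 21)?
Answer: -17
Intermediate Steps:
E(O, k) = (O + k)/(2*k) (E(O, k) = (O + k)/((2*k)) = (O + k)*(1/(2*k)) = (O + k)/(2*k))
Q(y, d) = -2 + y + y*d² (Q(y, d) = -2 + ((d*y)*d + y) = -2 + (y*d² + y) = -2 + (y + y*d²) = -2 + y + y*d²)
C(V) = -1 - V/6 (C(V) = -(V + 6)/6 = -(6 + V)/6 = -2*(½ + V/12) = -1 - V/6)
Z(T, J) = 6*T
C(Q(-1, -3)) + Z(-3, 21) = (-1 - (-2 - 1 - 1*(-3)²)/6) + 6*(-3) = (-1 - (-2 - 1 - 1*9)/6) - 18 = (-1 - (-2 - 1 - 9)/6) - 18 = (-1 - ⅙*(-12)) - 18 = (-1 + 2) - 18 = 1 - 18 = -17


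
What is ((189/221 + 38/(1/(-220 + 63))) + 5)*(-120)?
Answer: 158063040/221 ≈ 7.1522e+5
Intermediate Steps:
((189/221 + 38/(1/(-220 + 63))) + 5)*(-120) = ((189*(1/221) + 38/(1/(-157))) + 5)*(-120) = ((189/221 + 38/(-1/157)) + 5)*(-120) = ((189/221 + 38*(-157)) + 5)*(-120) = ((189/221 - 5966) + 5)*(-120) = (-1318297/221 + 5)*(-120) = -1317192/221*(-120) = 158063040/221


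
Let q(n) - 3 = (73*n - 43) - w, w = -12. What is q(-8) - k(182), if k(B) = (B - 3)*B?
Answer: -33190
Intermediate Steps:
k(B) = B*(-3 + B) (k(B) = (-3 + B)*B = B*(-3 + B))
q(n) = -28 + 73*n (q(n) = 3 + ((73*n - 43) - 1*(-12)) = 3 + ((-43 + 73*n) + 12) = 3 + (-31 + 73*n) = -28 + 73*n)
q(-8) - k(182) = (-28 + 73*(-8)) - 182*(-3 + 182) = (-28 - 584) - 182*179 = -612 - 1*32578 = -612 - 32578 = -33190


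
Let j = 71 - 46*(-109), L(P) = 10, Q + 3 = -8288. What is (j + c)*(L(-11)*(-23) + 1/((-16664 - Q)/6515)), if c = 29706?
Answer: -22408941085/2791 ≈ -8.0290e+6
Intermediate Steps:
Q = -8291 (Q = -3 - 8288 = -8291)
j = 5085 (j = 71 + 5014 = 5085)
(j + c)*(L(-11)*(-23) + 1/((-16664 - Q)/6515)) = (5085 + 29706)*(10*(-23) + 1/((-16664 - 1*(-8291))/6515)) = 34791*(-230 + 1/((-16664 + 8291)*(1/6515))) = 34791*(-230 + 1/(-8373*1/6515)) = 34791*(-230 + 1/(-8373/6515)) = 34791*(-230 - 6515/8373) = 34791*(-1932305/8373) = -22408941085/2791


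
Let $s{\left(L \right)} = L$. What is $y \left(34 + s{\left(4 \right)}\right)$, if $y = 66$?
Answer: $2508$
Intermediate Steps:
$y \left(34 + s{\left(4 \right)}\right) = 66 \left(34 + 4\right) = 66 \cdot 38 = 2508$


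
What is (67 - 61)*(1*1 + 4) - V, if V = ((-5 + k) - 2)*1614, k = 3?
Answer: 6486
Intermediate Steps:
V = -6456 (V = ((-5 + 3) - 2)*1614 = (-2 - 2)*1614 = -4*1614 = -6456)
(67 - 61)*(1*1 + 4) - V = (67 - 61)*(1*1 + 4) - 1*(-6456) = 6*(1 + 4) + 6456 = 6*5 + 6456 = 30 + 6456 = 6486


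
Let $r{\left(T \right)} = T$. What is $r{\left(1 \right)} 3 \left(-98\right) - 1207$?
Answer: $-1501$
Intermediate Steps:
$r{\left(1 \right)} 3 \left(-98\right) - 1207 = 1 \cdot 3 \left(-98\right) - 1207 = 1 \left(-294\right) - 1207 = -294 - 1207 = -1501$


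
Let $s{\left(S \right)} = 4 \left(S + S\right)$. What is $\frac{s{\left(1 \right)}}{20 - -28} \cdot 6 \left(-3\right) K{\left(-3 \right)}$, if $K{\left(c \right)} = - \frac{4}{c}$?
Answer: $-4$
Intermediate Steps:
$s{\left(S \right)} = 8 S$ ($s{\left(S \right)} = 4 \cdot 2 S = 8 S$)
$\frac{s{\left(1 \right)}}{20 - -28} \cdot 6 \left(-3\right) K{\left(-3 \right)} = \frac{8 \cdot 1}{20 - -28} \cdot 6 \left(-3\right) \left(- \frac{4}{-3}\right) = \frac{8}{20 + 28} \left(- 18 \left(\left(-4\right) \left(- \frac{1}{3}\right)\right)\right) = \frac{8}{48} \left(\left(-18\right) \frac{4}{3}\right) = 8 \cdot \frac{1}{48} \left(-24\right) = \frac{1}{6} \left(-24\right) = -4$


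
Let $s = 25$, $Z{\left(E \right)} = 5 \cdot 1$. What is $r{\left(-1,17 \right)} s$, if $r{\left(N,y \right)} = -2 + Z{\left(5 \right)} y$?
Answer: $2075$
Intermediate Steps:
$Z{\left(E \right)} = 5$
$r{\left(N,y \right)} = -2 + 5 y$
$r{\left(-1,17 \right)} s = \left(-2 + 5 \cdot 17\right) 25 = \left(-2 + 85\right) 25 = 83 \cdot 25 = 2075$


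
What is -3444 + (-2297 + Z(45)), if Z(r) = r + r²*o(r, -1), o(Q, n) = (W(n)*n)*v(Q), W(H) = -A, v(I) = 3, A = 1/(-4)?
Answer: -28859/4 ≈ -7214.8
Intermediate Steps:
A = -¼ ≈ -0.25000
W(H) = ¼ (W(H) = -1*(-¼) = ¼)
o(Q, n) = 3*n/4 (o(Q, n) = (n/4)*3 = 3*n/4)
Z(r) = r - 3*r²/4 (Z(r) = r + r²*((¾)*(-1)) = r + r²*(-¾) = r - 3*r²/4)
-3444 + (-2297 + Z(45)) = -3444 + (-2297 + (¼)*45*(4 - 3*45)) = -3444 + (-2297 + (¼)*45*(4 - 135)) = -3444 + (-2297 + (¼)*45*(-131)) = -3444 + (-2297 - 5895/4) = -3444 - 15083/4 = -28859/4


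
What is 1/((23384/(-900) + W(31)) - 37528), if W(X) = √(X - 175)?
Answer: -950585175/35698262407658 - 151875*I/17849131203829 ≈ -2.6628e-5 - 8.5088e-9*I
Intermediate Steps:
W(X) = √(-175 + X)
1/((23384/(-900) + W(31)) - 37528) = 1/((23384/(-900) + √(-175 + 31)) - 37528) = 1/((23384*(-1/900) + √(-144)) - 37528) = 1/((-5846/225 + 12*I) - 37528) = 1/(-8449646/225 + 12*I) = 50625*(-8449646/225 - 12*I)/71396524815316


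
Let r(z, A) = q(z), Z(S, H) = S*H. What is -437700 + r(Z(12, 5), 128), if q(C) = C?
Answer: -437640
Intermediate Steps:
Z(S, H) = H*S
r(z, A) = z
-437700 + r(Z(12, 5), 128) = -437700 + 5*12 = -437700 + 60 = -437640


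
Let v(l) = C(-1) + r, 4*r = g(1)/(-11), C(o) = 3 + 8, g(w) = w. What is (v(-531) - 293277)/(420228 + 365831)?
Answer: -12903705/34586596 ≈ -0.37308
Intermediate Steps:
C(o) = 11
r = -1/44 (r = (1/(-11))/4 = (1*(-1/11))/4 = (1/4)*(-1/11) = -1/44 ≈ -0.022727)
v(l) = 483/44 (v(l) = 11 - 1/44 = 483/44)
(v(-531) - 293277)/(420228 + 365831) = (483/44 - 293277)/(420228 + 365831) = -12903705/44/786059 = -12903705/44*1/786059 = -12903705/34586596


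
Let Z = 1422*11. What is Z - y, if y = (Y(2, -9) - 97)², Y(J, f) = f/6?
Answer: 23759/4 ≈ 5939.8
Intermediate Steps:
Y(J, f) = f/6 (Y(J, f) = f*(⅙) = f/6)
Z = 15642
y = 38809/4 (y = ((⅙)*(-9) - 97)² = (-3/2 - 97)² = (-197/2)² = 38809/4 ≈ 9702.3)
Z - y = 15642 - 1*38809/4 = 15642 - 38809/4 = 23759/4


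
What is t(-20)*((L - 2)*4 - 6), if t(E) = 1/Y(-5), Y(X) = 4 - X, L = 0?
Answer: -14/9 ≈ -1.5556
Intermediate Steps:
t(E) = 1/9 (t(E) = 1/(4 - 1*(-5)) = 1/(4 + 5) = 1/9)
t(-20)*((L - 2)*4 - 6) = ((0 - 2)*4 - 6)/9 = (-2*4 - 6)/9 = (-8 - 6)/9 = (1/9)*(-14) = -14/9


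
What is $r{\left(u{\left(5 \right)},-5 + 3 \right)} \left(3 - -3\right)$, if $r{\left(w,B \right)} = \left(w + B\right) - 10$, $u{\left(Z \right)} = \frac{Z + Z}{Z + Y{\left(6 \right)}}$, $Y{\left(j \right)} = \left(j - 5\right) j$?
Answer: $- \frac{732}{11} \approx -66.545$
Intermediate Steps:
$Y{\left(j \right)} = j \left(-5 + j\right)$ ($Y{\left(j \right)} = \left(-5 + j\right) j = j \left(-5 + j\right)$)
$u{\left(Z \right)} = \frac{2 Z}{6 + Z}$ ($u{\left(Z \right)} = \frac{Z + Z}{Z + 6 \left(-5 + 6\right)} = \frac{2 Z}{Z + 6 \cdot 1} = \frac{2 Z}{Z + 6} = \frac{2 Z}{6 + Z}$)
$r{\left(w,B \right)} = -10 + B + w$ ($r{\left(w,B \right)} = \left(B + w\right) - 10 = -10 + B + w$)
$r{\left(u{\left(5 \right)},-5 + 3 \right)} \left(3 - -3\right) = \left(-10 + \left(-5 + 3\right) + 2 \cdot 5 \frac{1}{6 + 5}\right) \left(3 - -3\right) = \left(-10 - 2 + 2 \cdot 5 \cdot \frac{1}{11}\right) \left(3 + 3\right) = \left(-10 - 2 + 2 \cdot 5 \cdot \frac{1}{11}\right) 6 = \left(-10 - 2 + \frac{10}{11}\right) 6 = \left(- \frac{122}{11}\right) 6 = - \frac{732}{11}$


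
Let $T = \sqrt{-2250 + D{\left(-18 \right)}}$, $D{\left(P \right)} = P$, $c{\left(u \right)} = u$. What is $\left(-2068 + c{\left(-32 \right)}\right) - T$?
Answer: $-2100 - 18 i \sqrt{7} \approx -2100.0 - 47.624 i$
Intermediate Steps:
$T = 18 i \sqrt{7}$ ($T = \sqrt{-2250 - 18} = \sqrt{-2268} = 18 i \sqrt{7} \approx 47.624 i$)
$\left(-2068 + c{\left(-32 \right)}\right) - T = \left(-2068 - 32\right) - 18 i \sqrt{7} = -2100 - 18 i \sqrt{7}$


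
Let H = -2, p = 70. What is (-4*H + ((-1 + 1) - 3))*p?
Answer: 350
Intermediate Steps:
(-4*H + ((-1 + 1) - 3))*p = (-4*(-2) + ((-1 + 1) - 3))*70 = (8 + (0 - 3))*70 = (8 - 3)*70 = 5*70 = 350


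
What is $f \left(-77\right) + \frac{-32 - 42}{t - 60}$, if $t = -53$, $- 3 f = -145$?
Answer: $- \frac{1261423}{339} \approx -3721.0$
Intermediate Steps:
$f = \frac{145}{3}$ ($f = \left(- \frac{1}{3}\right) \left(-145\right) = \frac{145}{3} \approx 48.333$)
$f \left(-77\right) + \frac{-32 - 42}{t - 60} = \frac{145}{3} \left(-77\right) + \frac{-32 - 42}{-53 - 60} = - \frac{11165}{3} - \frac{74}{-113} = - \frac{11165}{3} - - \frac{74}{113} = - \frac{11165}{3} + \frac{74}{113} = - \frac{1261423}{339}$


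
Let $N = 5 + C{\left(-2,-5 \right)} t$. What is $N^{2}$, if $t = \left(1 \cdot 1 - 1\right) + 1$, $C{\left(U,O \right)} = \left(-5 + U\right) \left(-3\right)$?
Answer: $676$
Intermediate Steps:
$C{\left(U,O \right)} = 15 - 3 U$
$t = 1$ ($t = \left(1 - 1\right) + 1 = 0 + 1 = 1$)
$N = 26$ ($N = 5 + \left(15 - -6\right) 1 = 5 + \left(15 + 6\right) 1 = 5 + 21 \cdot 1 = 5 + 21 = 26$)
$N^{2} = 26^{2} = 676$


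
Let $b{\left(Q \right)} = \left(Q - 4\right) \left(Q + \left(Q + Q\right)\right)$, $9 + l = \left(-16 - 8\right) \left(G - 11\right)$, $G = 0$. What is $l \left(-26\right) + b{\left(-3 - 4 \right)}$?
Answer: $-6399$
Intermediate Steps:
$l = 255$ ($l = -9 + \left(-16 - 8\right) \left(0 - 11\right) = -9 - -264 = -9 + 264 = 255$)
$b{\left(Q \right)} = 3 Q \left(-4 + Q\right)$ ($b{\left(Q \right)} = \left(-4 + Q\right) \left(Q + 2 Q\right) = \left(-4 + Q\right) 3 Q = 3 Q \left(-4 + Q\right)$)
$l \left(-26\right) + b{\left(-3 - 4 \right)} = 255 \left(-26\right) + 3 \left(-3 - 4\right) \left(-4 - 7\right) = -6630 + 3 \left(-7\right) \left(-4 - 7\right) = -6630 + 3 \left(-7\right) \left(-11\right) = -6630 + 231 = -6399$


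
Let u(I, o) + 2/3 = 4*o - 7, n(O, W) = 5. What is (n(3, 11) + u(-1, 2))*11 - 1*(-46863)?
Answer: 140765/3 ≈ 46922.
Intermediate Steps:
u(I, o) = -23/3 + 4*o (u(I, o) = -⅔ + (4*o - 7) = -⅔ + (-7 + 4*o) = -23/3 + 4*o)
(n(3, 11) + u(-1, 2))*11 - 1*(-46863) = (5 + (-23/3 + 4*2))*11 - 1*(-46863) = (5 + (-23/3 + 8))*11 + 46863 = (5 + ⅓)*11 + 46863 = (16/3)*11 + 46863 = 176/3 + 46863 = 140765/3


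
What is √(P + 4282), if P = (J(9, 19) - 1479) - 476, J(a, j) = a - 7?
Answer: √2329 ≈ 48.260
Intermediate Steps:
J(a, j) = -7 + a
P = -1953 (P = ((-7 + 9) - 1479) - 476 = (2 - 1479) - 476 = -1477 - 476 = -1953)
√(P + 4282) = √(-1953 + 4282) = √2329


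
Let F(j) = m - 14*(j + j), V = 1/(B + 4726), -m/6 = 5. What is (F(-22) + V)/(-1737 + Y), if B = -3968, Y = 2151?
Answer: 148063/104604 ≈ 1.4155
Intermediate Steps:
m = -30 (m = -6*5 = -30)
V = 1/758 (V = 1/(-3968 + 4726) = 1/758 ≈ 0.0013193)
F(j) = -30 - 28*j (F(j) = -30 - 14*(j + j) = -30 - 14*2*j = -30 - 28*j)
(F(-22) + V)/(-1737 + Y) = ((-30 - 28*(-22)) + 1/758)/(-1737 + 2151) = ((-30 + 616) + 1/758)/414 = (586 + 1/758)*(1/414) = (444189/758)*(1/414) = 148063/104604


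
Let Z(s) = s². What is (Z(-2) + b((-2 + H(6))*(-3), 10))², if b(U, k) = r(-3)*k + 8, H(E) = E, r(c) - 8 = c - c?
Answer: 8464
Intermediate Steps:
r(c) = 8 (r(c) = 8 + (c - c) = 8 + 0 = 8)
b(U, k) = 8 + 8*k (b(U, k) = 8*k + 8 = 8 + 8*k)
(Z(-2) + b((-2 + H(6))*(-3), 10))² = ((-2)² + (8 + 8*10))² = (4 + (8 + 80))² = (4 + 88)² = 92² = 8464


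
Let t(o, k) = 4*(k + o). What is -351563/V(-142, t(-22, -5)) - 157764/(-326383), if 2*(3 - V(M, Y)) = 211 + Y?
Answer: 229503676366/31659151 ≈ 7249.2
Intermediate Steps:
t(o, k) = 4*k + 4*o
V(M, Y) = -205/2 - Y/2 (V(M, Y) = 3 - (211 + Y)/2 = 3 + (-211/2 - Y/2) = -205/2 - Y/2)
-351563/V(-142, t(-22, -5)) - 157764/(-326383) = -351563/(-205/2 - (4*(-5) + 4*(-22))/2) - 157764/(-326383) = -351563/(-205/2 - (-20 - 88)/2) - 157764*(-1/326383) = -351563/(-205/2 - 1/2*(-108)) + 157764/326383 = -351563/(-205/2 + 54) + 157764/326383 = -351563/(-97/2) + 157764/326383 = -351563*(-2/97) + 157764/326383 = 703126/97 + 157764/326383 = 229503676366/31659151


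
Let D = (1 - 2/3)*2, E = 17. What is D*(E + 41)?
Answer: 116/3 ≈ 38.667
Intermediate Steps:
D = 2/3 (D = (1 - 2*1/3)*2 = (1 - 2/3)*2 = (1/3)*2 = 2/3 ≈ 0.66667)
D*(E + 41) = 2*(17 + 41)/3 = (2/3)*58 = 116/3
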